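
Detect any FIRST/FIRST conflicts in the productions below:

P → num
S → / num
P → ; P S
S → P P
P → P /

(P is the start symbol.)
Yes. P → num / P → P '/' on { 'num' }; P → ';' P S / P → P '/' on { ';' }

A FIRST/FIRST conflict occurs when two productions N → α and N → β for the same non-terminal have FIRST(α) ∩ FIRST(β) ≠ ∅ (with ε ∈ FIRST of a nullable right-hand side, so two nullable alternatives also conflict).

FIRST sets of the non-terminals at (or reachable through a nullable prefix from) the front of some alternative:
  FIRST(P) = { ';', 'num' }

Productions for P:
  P → num: FIRST = { 'num' }
  P → ; P S: FIRST = { ';' }
  P → P /: FIRST = { ';', 'num' }
Productions for S:
  S → / num: FIRST = { '/' }
  S → P P: FIRST = { ';', 'num' }

Conflict for P: P → num and P → P /
  Overlap: { 'num' }
Conflict for P: P → ; P S and P → P /
  Overlap: { ';' }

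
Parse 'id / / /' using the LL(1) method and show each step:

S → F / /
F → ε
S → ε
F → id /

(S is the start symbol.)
LL(1) parsing maintains a stack (initially the start symbol over $) and the input. At each step: if the stack top is a terminal, match it against the current input token; if it is a non-terminal N, replace it with the RHS of M[N, lookahead] (the unique production whose predict set contains the lookahead).

Stack is shown with the top on the left.

Stack       Input       Action
------------------------------
S $         id / / / $  output S → F / /
F / / $     id / / / $  output F → id /
id / / / $  id / / / $  match 'id'
/ / / $     / / / $     match '/'
/ / $       / / $       match '/'
/ $         / $         match '/'
$           $           accept

The string is accepted.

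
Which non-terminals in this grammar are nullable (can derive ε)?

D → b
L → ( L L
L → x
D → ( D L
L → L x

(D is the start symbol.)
None

There are no ε-productions, so no non-terminal can derive ε.
No non-terminals are nullable.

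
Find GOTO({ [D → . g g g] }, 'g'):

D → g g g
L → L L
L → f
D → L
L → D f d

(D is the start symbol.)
GOTO(I, 'g') = CLOSURE({ [A → αX.β] : [A → α.Xβ] ∈ I, X = 'g' })

Items with dot before 'g', with the dot advanced:
  [D → . g g g] → [D → g . g g]
Closure adds nothing (no advanced item has the dot before a non-terminal).

GOTO = { [D → g . g g] }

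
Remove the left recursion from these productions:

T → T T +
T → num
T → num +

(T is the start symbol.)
T → num T'
T → num + T'
T' → T + T'
T' → ε

T is directly left-recursive. The standard transformation for
  A → A α₁ | ... | A α_m | β₁ | ... | β_n
is
  A  → β₁ A' | ... | β_n A'
  A' → α₁ A' | ... | α_m A' | ε

T → num becomes T → num T'
T → num + becomes T → num + T'
T → T T + becomes T' → T + T'
Add T' → ε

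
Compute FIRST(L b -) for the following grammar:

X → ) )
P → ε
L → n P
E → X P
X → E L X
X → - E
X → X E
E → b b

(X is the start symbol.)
FIRST sets of the non-terminals involved (from the grammar, by fixed-point iteration):
  FIRST(L) = { 'n' }

To compute FIRST(L b -), process the symbols left to right:
Symbol L is a non-terminal. Add FIRST(L) \ {ε} = { 'n' }
L is not nullable (ε ∉ FIRST(L)), so stop here.
FIRST(L b -) = { 'n' }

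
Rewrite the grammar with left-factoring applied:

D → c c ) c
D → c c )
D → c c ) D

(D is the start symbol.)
Left-factoring transforms A → αβ₁ | αβ₂ into A → αA' and A' → β₁ | β₂
(α is the longest common prefix among the alternatives). Repeat until
no nonterminal has two alternatives with a common prefix.

Round 1: D has alternatives sharing prefix 'c c )'. Introduce D': D → c c ) D'
  Add: D' → c
  Add: D' → ε
  Add: D' → D

No remaining common prefixes — done.

Resulting grammar:
D → c c ) D'
D' → c
D' → ε
D' → D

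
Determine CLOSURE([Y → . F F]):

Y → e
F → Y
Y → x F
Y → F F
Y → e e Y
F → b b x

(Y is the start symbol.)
{ [F → . Y], [F → . b b x], [Y → . F F], [Y → . e e Y], [Y → . e], [Y → . x F] }

To compute CLOSURE, for each item [A → α.Bβ] where B is a non-terminal, add [B → .γ] for all productions B → γ; repeat for the newly added items until nothing changes.

Start with: [Y → . F F]
  [Y → . F F] has the dot before F: add [F → . Y], [F → . b b x]
  [F → . Y] has the dot before Y: add [Y → . e], [Y → . x F], [Y → . e e Y]
No further items can be added.

CLOSURE = { [F → . Y], [F → . b b x], [Y → . F F], [Y → . e e Y], [Y → . e], [Y → . x F] }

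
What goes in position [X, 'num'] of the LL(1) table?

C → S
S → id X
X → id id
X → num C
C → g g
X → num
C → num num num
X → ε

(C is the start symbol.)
To find M[X, 'num'], we find productions for X where 'num' is in the predict set (PREDICT(N → α) = (FIRST(α) \ {ε}) ∪ (FOLLOW(N) if α ⇒* ε)).

Relevant sets:
  FOLLOW(X) = { $ }

X → id id: PREDICT = { 'id' }
X → num C: PREDICT = { 'num' }
  'num' is in predict set, so this production goes in M[X, 'num']
X → num: PREDICT = { 'num' }
  'num' is in predict set, so this production goes in M[X, 'num']
X → ε: PREDICT = { $ }

M[X, 'num'] = X → num C, X → num  (a multiply-defined cell — the grammar is not LL(1))

Answer: X → num C, X → num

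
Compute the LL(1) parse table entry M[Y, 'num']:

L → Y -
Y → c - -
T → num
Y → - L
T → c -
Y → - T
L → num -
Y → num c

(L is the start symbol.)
Y → num c

To find M[Y, 'num'], we find productions for Y where 'num' is in the predict set (PREDICT(N → α) = (FIRST(α) \ {ε}) ∪ (FOLLOW(N) if α ⇒* ε)).

Y → c - -: PREDICT = { 'c' }
Y → - L: PREDICT = { '-' }
Y → - T: PREDICT = { '-' }
Y → num c: PREDICT = { 'num' }
  'num' is in predict set, so this production goes in M[Y, 'num']

M[Y, 'num'] = Y → num c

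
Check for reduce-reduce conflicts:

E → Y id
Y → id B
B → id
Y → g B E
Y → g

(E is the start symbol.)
No reduce-reduce conflicts

Augment with E' → E and build the canonical LR(0) collection (I0 = CLOSURE({[E' → . E]}), then GOTO on every symbol after a dot until no new states appear). It has 10 states:
  I0: { [E → . Y id], [E' → . E], [Y → . g B E], [Y → . g], [Y → . id B] }  — shift
  I1: { [E' → E .] }  — accept
  I2: { [E → Y . id] }  — shift
  I3: { [B → . id], [Y → g . B E], [Y → g .] }  — shift, reduce
  I4: { [B → . id], [Y → id . B] }  — shift
  I5: { [Y → id B .] }  — reduce
  I6: { [B → id .] }  — reduce
  I7: { [E → . Y id], [Y → . g B E], [Y → . g], [Y → . id B], [Y → g B . E] }  — shift
  I8: { [Y → g B E .] }  — reduce
  I9: { [E → Y id .] }  — reduce

No state contains more than one complete item.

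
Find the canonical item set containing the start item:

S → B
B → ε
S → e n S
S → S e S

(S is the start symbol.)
First, augment the grammar with S' → S
I₀ = CLOSURE({ [S' → . S] }):
  [S' → . S] has the dot before S: add [S → . B], [S → . e n S], [S → . S e S]
  [S → . B] has the dot before B: add [B → .]
No further items can be added.

I₀ = { [B → .], [S → . B], [S → . S e S], [S → . e n S], [S' → . S] }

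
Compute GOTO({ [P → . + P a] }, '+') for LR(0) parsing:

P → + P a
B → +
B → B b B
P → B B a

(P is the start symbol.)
{ [B → . +], [B → . B b B], [P → + . P a], [P → . + P a], [P → . B B a] }

GOTO(I, '+') = CLOSURE({ [A → αX.β] : [A → α.Xβ] ∈ I, X = '+' })

Items with dot before '+', with the dot advanced:
  [P → . + P a] → [P → + . P a]
Closure of the advanced items:
  [P → + . P a] has the dot before P: add [P → . + P a], [P → . B B a]
  [P → . B B a] has the dot before B: add [B → . +], [B → . B b B]

GOTO = { [B → . +], [B → . B b B], [P → + . P a], [P → . + P a], [P → . B B a] }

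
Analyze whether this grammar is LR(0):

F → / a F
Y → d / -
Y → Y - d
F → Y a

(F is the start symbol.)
Yes, the grammar is LR(0)

A grammar is LR(0) if no state in the canonical LR(0) collection has:
  - both a shift item (dot before a terminal) and a complete item (shift-reduce conflict), or
  - two or more complete items (reduce-reduce conflict; the accept item [F' → F .] counts as a complete item here).

Augment with F' → F and build the canonical LR(0) collection (I0 = CLOSURE({[F' → . F]}), then GOTO on every symbol after a dot until no new states appear). It has 12 states:
  I0: { [F → . / a F], [F → . Y a], [F' → . F], [Y → . Y - d], [Y → . d / -] }  — shift
  I1: { [F → / . a F] }  — shift
  I2: { [F' → F .] }  — accept
  I3: { [F → Y . a], [Y → Y . - d] }  — shift
  I4: { [Y → d . / -] }  — shift
  I5: { [Y → d / . -] }  — shift
  I6: { [Y → d / - .] }  — reduce
  I7: { [Y → Y - . d] }  — shift
  I8: { [F → Y a .] }  — reduce
  I9: { [Y → Y - d .] }  — reduce
  I10: { [F → . / a F], [F → . Y a], [F → / a . F], [Y → . Y - d], [Y → . d / -] }  — shift
  I11: { [F → / a F .] }  — reduce

Every state is either a pure shift/goto state or contains exactly one complete item and nothing to shift — no conflicts. The grammar is LR(0).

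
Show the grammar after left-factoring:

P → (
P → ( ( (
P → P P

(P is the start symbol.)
Left-factoring transforms A → αβ₁ | αβ₂ into A → αA' and A' → β₁ | β₂
(α is the longest common prefix among the alternatives). Repeat until
no nonterminal has two alternatives with a common prefix.

Round 1: P has alternatives sharing prefix '('. Introduce P': P → ( P'
  Add: P' → ε
  Add: P' → ( (

No remaining common prefixes — done.

Resulting grammar:
P → ( P'
P' → ε
P' → ( (
P → P P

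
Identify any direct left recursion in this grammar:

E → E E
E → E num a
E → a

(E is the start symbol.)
E → E E: LEFT RECURSIVE (starts with E)
E → E num a: LEFT RECURSIVE (starts with E)
E → a: starts with a

The grammar has direct left recursion on: E.

Answer: Yes, E is left-recursive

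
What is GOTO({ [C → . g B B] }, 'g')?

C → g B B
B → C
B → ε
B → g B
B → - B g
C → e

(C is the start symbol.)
{ [B → . - B g], [B → . C], [B → . g B], [B → .], [C → . e], [C → . g B B], [C → g . B B] }

GOTO(I, 'g') = CLOSURE({ [A → αX.β] : [A → α.Xβ] ∈ I, X = 'g' })

Items with dot before 'g', with the dot advanced:
  [C → . g B B] → [C → g . B B]
Closure of the advanced items:
  [C → g . B B] has the dot before B: add [B → . C], [B → .], [B → . g B], [B → . - B g]
  [B → . C] has the dot before C: add [C → . g B B], [C → . e]

GOTO = { [B → . - B g], [B → . C], [B → . g B], [B → .], [C → . e], [C → . g B B], [C → g . B B] }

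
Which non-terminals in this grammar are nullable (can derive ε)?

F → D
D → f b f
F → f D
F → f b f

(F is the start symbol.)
A non-terminal is nullable if it can derive ε (the empty string): either it has an ε-production, or it has a production whose right-hand side consists entirely of nullable non-terminals.

There are no ε-productions, so no non-terminal can derive ε.
No non-terminals are nullable.

Answer: None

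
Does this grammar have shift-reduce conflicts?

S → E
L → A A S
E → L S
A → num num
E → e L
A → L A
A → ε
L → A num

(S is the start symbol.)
A shift-reduce conflict occurs when an LR(0) state has both:
  - a complete (reduce) item [A → α .] (dot at the end), and
  - a shift item [B → β . c γ] (dot before a terminal).

Augment with S' → S and build the canonical LR(0) collection (I0 = CLOSURE({[S' → . S]}), then GOTO on every symbol after a dot until no new states appear). It has 15 states:
  I0: { [A → . L A], [A → . num num], [A → .], [E → . L S], [E → . e L], [L → . A A S], [L → . A num], [S → . E], [S' → . S] }  — shift, reduce
  I1: { [A → . L A], [A → . num num], [A → .], [L → . A A S], [L → . A num], [L → A . A S], [L → A . num] }  — shift, reduce
  I2: { [S → E .] }  — reduce
  I3: { [A → . L A], [A → . num num], [A → .], [A → L . A], [E → . L S], [E → . e L], [E → L . S], [L → . A A S], [L → . A num], [S → . E] }  — shift, reduce
  I4: { [S' → S .] }  — accept
  I5: { [A → . L A], [A → . num num], [A → .], [E → e . L], [L → . A A S], [L → . A num] }  — shift, reduce
  I6: { [A → num . num] }  — shift
  I7: { [A → num num .] }  — reduce
  I8: { [A → . L A], [A → . num num], [A → .], [A → L . A], [E → e L .], [L → . A A S], [L → . A num] }  — shift, 2 reduces
  I9: { [A → . L A], [A → . num num], [A → .], [A → L A .], [L → . A A S], [L → . A num], [L → A . A S], [L → A . num] }  — shift, 2 reduces
  I10: { [A → . L A], [A → . num num], [A → .], [A → L . A], [L → . A A S], [L → . A num] }  — shift, reduce
  I11: { [A → . L A], [A → . num num], [A → .], [E → . L S], [E → . e L], [L → . A A S], [L → . A num], [L → A . A S], [L → A . num], [L → A A . S], [S → . E] }  — shift, reduce
  I12: { [A → num . num], [L → A num .] }  — shift, reduce
  I13: { [L → A A S .] }  — reduce
  I14: { [E → L S .] }  — reduce

I0 contains reduce item [A → .] and shift items [A → . num num], [E → . e L] — shift-reduce conflict.
I1 contains reduce item [A → .] and shift items [A → . num num], [L → A . num] — shift-reduce conflict.
I3 contains reduce item [A → .] and shift items [A → . num num], [E → . e L] — shift-reduce conflict.
I5 contains reduce item [A → .] and shift item [A → . num num] — shift-reduce conflict.
I8 contains reduce items [A → .], [E → e L .] and shift item [A → . num num] — shift-reduce conflict.
I9 contains reduce items [A → .], [A → L A .] and shift items [A → . num num], [L → A . num] — shift-reduce conflict.
I10 contains reduce item [A → .] and shift item [A → . num num] — shift-reduce conflict.
I11 contains reduce item [A → .] and shift items [A → . num num], [E → . e L], [L → A . num] — shift-reduce conflict.
I12 contains reduce item [L → A num .] and shift item [A → num . num] — shift-reduce conflict.

Answer: Yes — I0: [A → .] vs [A → . num num]; I1: [A → .] vs [A → . num num]; I3: [A → .] vs [A → . num num]; I5: [A → .] vs [A → . num num]; I8: [A → .] vs [A → . num num]; I9: [A → .] vs [A → . num num]; I10: [A → .] vs [A → . num num]; I11: [A → .] vs [A → . num num]; I12: [L → A num .] vs [A → num . num]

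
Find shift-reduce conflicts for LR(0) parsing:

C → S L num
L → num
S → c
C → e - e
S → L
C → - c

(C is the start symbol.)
No shift-reduce conflicts

Augment with C' → C and build the canonical LR(0) collection (I0 = CLOSURE({[C' → . C]}), then GOTO on every symbol after a dot until no new states appear). It has 13 states:
  I0: { [C → . - c], [C → . S L num], [C → . e - e], [C' → . C], [L → . num], [S → . L], [S → . c] }  — shift
  I1: { [C → - . c] }  — shift
  I2: { [C' → C .] }  — accept
  I3: { [S → L .] }  — reduce
  I4: { [C → S . L num], [L → . num] }  — shift
  I5: { [S → c .] }  — reduce
  I6: { [C → e . - e] }  — shift
  I7: { [L → num .] }  — reduce
  I8: { [C → e - . e] }  — shift
  I9: { [C → e - e .] }  — reduce
  I10: { [C → S L . num] }  — shift
  I11: { [C → S L num .] }  — reduce
  I12: { [C → - c .] }  — reduce

No state contains both a complete item and a shift item.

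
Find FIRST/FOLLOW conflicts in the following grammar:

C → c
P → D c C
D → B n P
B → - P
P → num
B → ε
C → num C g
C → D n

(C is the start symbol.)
No FIRST/FOLLOW conflicts.

Nullable non-terminals: B.

B: nullable alternative(s) B → ε; FOLLOW(B) = { 'n' }
  B → - P: FIRST \ {ε} = { '-' } — disjoint from FOLLOW(B)
  B → ε: FIRST \ {ε} = { } — this is the only nullable alternative, skip

C, D, P have no nullable alternative, so no FIRST/FOLLOW check is needed there.

No FIRST/FOLLOW conflicts found.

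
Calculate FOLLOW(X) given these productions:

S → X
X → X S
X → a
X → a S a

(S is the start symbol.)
{ $, 'a' }

To compute FOLLOW(X), find every occurrence of X on a right-hand side N → α X β: add FIRST(β) \ {ε}, and if β is empty or nullable also add FOLLOW(N). Iterate to a fixed point.

In S → X: X is at the end, add FOLLOW(S)
In X → X S: X is followed by S, add FIRST(S) \ {ε} = { 'a' }

The FOLLOW sets referred to above (computed the same way, to a fixed point):
  FOLLOW(S) = { $, 'a' }

Taking the union: FOLLOW(X) = { $, 'a' }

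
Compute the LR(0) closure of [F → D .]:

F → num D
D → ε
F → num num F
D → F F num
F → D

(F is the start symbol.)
{ [F → D .] }

To compute CLOSURE, for each item [A → α.Bβ] where B is a non-terminal, add [B → .γ] for all productions B → γ; repeat for the newly added items until nothing changes.

Start with: [F → D .]
The dot is at the end, so nothing is added.

CLOSURE = { [F → D .] }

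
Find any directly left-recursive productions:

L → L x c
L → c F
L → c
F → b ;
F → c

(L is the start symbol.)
Yes, L is left-recursive

L → L x c: LEFT RECURSIVE (starts with L)
L → c F: starts with c
L → c: starts with c
F → b ;: starts with b
F → c: starts with c

The grammar has direct left recursion on: L.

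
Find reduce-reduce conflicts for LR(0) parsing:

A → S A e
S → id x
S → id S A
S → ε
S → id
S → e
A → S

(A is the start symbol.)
Augment with A' → A and build the canonical LR(0) collection (I0 = CLOSURE({[A' → . A]}), then GOTO on every symbol after a dot until no new states appear). It has 10 states:
  I0: { [A → . S A e], [A → . S], [A' → . A], [S → . e], [S → . id S A], [S → . id x], [S → . id], [S → .] }  — shift, reduce
  I1: { [A' → A .] }  — accept
  I2: { [A → . S A e], [A → . S], [A → S . A e], [A → S .], [S → . e], [S → . id S A], [S → . id x], [S → . id], [S → .] }  — shift, 2 reduces
  I3: { [S → e .] }  — reduce
  I4: { [S → . e], [S → . id S A], [S → . id x], [S → . id], [S → .], [S → id . S A], [S → id . x], [S → id .] }  — shift, 2 reduces
  I5: { [A → . S A e], [A → . S], [S → . e], [S → . id S A], [S → . id x], [S → . id], [S → .], [S → id S . A] }  — shift, reduce
  I6: { [S → id x .] }  — reduce
  I7: { [S → id S A .] }  — reduce
  I8: { [A → S A . e] }  — shift
  I9: { [A → S A e .] }  — reduce

I2 contains complete items [A → S .], [S → .] — reduce-reduce conflict.
I4 contains complete items [S → .], [S → id .] — reduce-reduce conflict.

Answer: Yes — I2: [A → S .] vs [S → .]; I4: [S → .] vs [S → id .]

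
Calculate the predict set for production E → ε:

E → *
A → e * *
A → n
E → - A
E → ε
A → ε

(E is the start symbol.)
PREDICT(E → ε) = (FIRST(RHS) \ {ε}) ∪ (FOLLOW(E) if ε ∈ FIRST(RHS), i.e. RHS ⇒* ε)
The right-hand side is ε (FIRST(ε) = { ε }), so the predict set is FOLLOW(E) = { $ }
PREDICT(E → ε) = { $ }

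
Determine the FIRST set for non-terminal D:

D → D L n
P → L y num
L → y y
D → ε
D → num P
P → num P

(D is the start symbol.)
To compute FIRST(D), examine every production with D on the left-hand side, reading each right-hand side left to right until a non-nullable symbol is reached.

FIRST sets of the other non-terminals involved (by the same procedure, iterated to a fixed point):
  FIRST(L) = { 'y' }

From D → D L n:
  - D is the symbol being defined: contributes nothing new
    D is nullable, so continue to the next symbol
  - L is a non-terminal: add FIRST(L) \ {ε} = { 'y' }
    L is not nullable, so stop
From D → ε:
  - ε-production, so ε ∈ FIRST(D)
From D → num P:
  - num is a terminal: add 'num' and stop

Collecting: FIRST(D) = { 'num', 'y', ε }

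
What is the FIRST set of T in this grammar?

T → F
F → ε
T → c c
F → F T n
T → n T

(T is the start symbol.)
To compute FIRST(T), examine every production with T on the left-hand side, reading each right-hand side left to right until a non-nullable symbol is reached.

FIRST sets of the other non-terminals involved (by the same procedure, iterated to a fixed point):
  FIRST(F) = { 'c', 'n', ε }

From T → F:
  - F is a non-terminal: add FIRST(F) \ {ε} = { 'c', 'n' }
    F is nullable and nothing follows, so the whole right-hand side can vanish: ε ∈ FIRST(T)
From T → c c:
  - c is a terminal: add 'c' and stop
From T → n T:
  - n is a terminal: add 'n' and stop

Collecting: FIRST(T) = { 'c', 'n', ε }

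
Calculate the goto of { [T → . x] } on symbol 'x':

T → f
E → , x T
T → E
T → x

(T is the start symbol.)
{ [T → x .] }

GOTO(I, 'x') = CLOSURE({ [A → αX.β] : [A → α.Xβ] ∈ I, X = 'x' })

Items with dot before 'x', with the dot advanced:
  [T → . x] → [T → x .]
Closure adds nothing (no advanced item has the dot before a non-terminal).

GOTO = { [T → x .] }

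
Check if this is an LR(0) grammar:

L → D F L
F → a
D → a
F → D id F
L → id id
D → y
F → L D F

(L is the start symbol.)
Augment with L' → L and build the canonical LR(0) collection (I0 = CLOSURE({[L' → . L]}), then GOTO on every symbol after a dot until no new states appear). It has 17 states:
  I0: { [D → . a], [D → . y], [L → . D F L], [L → . id id], [L' → . L] }  — shift
  I1: { [D → . a], [D → . y], [F → . D id F], [F → . L D F], [F → . a], [L → . D F L], [L → . id id], [L → D . F L] }  — shift
  I2: { [L' → L .] }  — accept
  I3: { [D → a .] }  — reduce
  I4: { [L → id . id] }  — shift
  I5: { [D → y .] }  — reduce
  I6: { [L → id id .] }  — reduce
  I7: { [D → . a], [D → . y], [F → . D id F], [F → . L D F], [F → . a], [F → D . id F], [L → . D F L], [L → . id id], [L → D . F L] }  — shift
  I8: { [D → . a], [D → . y], [L → . D F L], [L → . id id], [L → D F . L] }  — shift
  I9: { [D → . a], [D → . y], [F → L . D F] }  — shift
  I10: { [D → a .], [F → a .] }  — 2 reduces
  I11: { [D → . a], [D → . y], [F → . D id F], [F → . L D F], [F → . a], [F → L D . F], [L → . D F L], [L → . id id] }  — shift
  I12: { [F → L D F .] }  — reduce
  I13: { [L → D F L .] }  — reduce
  I14: { [D → . a], [D → . y], [F → . D id F], [F → . L D F], [F → . a], [F → D id . F], [L → . D F L], [L → . id id], [L → id . id] }  — shift
  I15: { [F → D id F .] }  — reduce
  I16: { [L → id . id], [L → id id .] }  — shift, reduce

Conflict in state I10:
  Reduce-reduce conflict: [D → a .] and [F → a .]
So the grammar is NOT LR(0).

Answer: No. Reduce-reduce conflict: [D → a .] and [F → a .]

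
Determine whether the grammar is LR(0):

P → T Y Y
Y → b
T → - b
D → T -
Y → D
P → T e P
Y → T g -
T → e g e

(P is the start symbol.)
Yes, the grammar is LR(0)

A grammar is LR(0) if no state in the canonical LR(0) collection has:
  - both a shift item (dot before a terminal) and a complete item (shift-reduce conflict), or
  - two or more complete items (reduce-reduce conflict; the accept item [P' → P .] counts as a complete item here).

Augment with P' → P and build the canonical LR(0) collection (I0 = CLOSURE({[P' → . P]}), then GOTO on every symbol after a dot until no new states appear). It has 18 states:
  I0: { [P → . T Y Y], [P → . T e P], [P' → . P], [T → . - b], [T → . e g e] }  — shift
  I1: { [T → - . b] }  — shift
  I2: { [P' → P .] }  — accept
  I3: { [D → . T -], [P → T . Y Y], [P → T . e P], [T → . - b], [T → . e g e], [Y → . D], [Y → . T g -], [Y → . b] }  — shift
  I4: { [T → e . g e] }  — shift
  I5: { [T → e g . e] }  — shift
  I6: { [T → e g e .] }  — reduce
  I7: { [Y → D .] }  — reduce
  I8: { [D → T . -], [Y → T . g -] }  — shift
  I9: { [D → . T -], [P → T Y . Y], [T → . - b], [T → . e g e], [Y → . D], [Y → . T g -], [Y → . b] }  — shift
  I10: { [Y → b .] }  — reduce
  I11: { [P → . T Y Y], [P → . T e P], [P → T e . P], [T → . - b], [T → . e g e], [T → e . g e] }  — shift
  I12: { [P → T e P .] }  — reduce
  I13: { [P → T Y Y .] }  — reduce
  I14: { [D → T - .] }  — reduce
  I15: { [Y → T g . -] }  — shift
  I16: { [Y → T g - .] }  — reduce
  I17: { [T → - b .] }  — reduce

Every state is either a pure shift/goto state or contains exactly one complete item and nothing to shift — no conflicts. The grammar is LR(0).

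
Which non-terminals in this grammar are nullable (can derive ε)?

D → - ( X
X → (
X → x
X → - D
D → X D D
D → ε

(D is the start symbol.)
{ 'D' }

A non-terminal is nullable if it can derive ε (the empty string): either it has an ε-production, or it has a production whose right-hand side consists entirely of nullable non-terminals.

ε-productions: D → ε
So D is immediately nullable.
No further non-terminal can be added: every production for the remaining non-terminals contains a terminal or a non-nullable non-terminal.
Nullable = { 'D' }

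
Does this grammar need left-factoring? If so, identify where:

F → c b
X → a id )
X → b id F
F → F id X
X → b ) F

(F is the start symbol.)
Yes, X has productions with common prefix 'b'

Left-factoring is needed when two productions for the same non-terminal
share a common prefix on the right-hand side.

Productions for F:
  F → c b
  F → F id X
Productions for X:
  X → a id )
  X → b id F
  X → b ) F

Found common prefix 'b' in productions for X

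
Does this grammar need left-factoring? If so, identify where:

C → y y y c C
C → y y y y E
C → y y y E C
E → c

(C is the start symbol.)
Yes, C has productions with common prefix 'y y y'

Left-factoring is needed when two productions for the same non-terminal
share a common prefix on the right-hand side.

Productions for C:
  C → y y y c C
  C → y y y y E
  C → y y y E C

Found common prefix 'y y y' in productions for C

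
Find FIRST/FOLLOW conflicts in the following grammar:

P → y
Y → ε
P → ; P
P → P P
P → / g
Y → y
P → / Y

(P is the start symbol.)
Yes. Y → y with FOLLOW(Y) on { 'y' }

A FIRST/FOLLOW conflict occurs when a non-terminal N has a nullable alternative N → β (β ⇒* ε) and another alternative N → α with FIRST(α) ∩ FOLLOW(N) ≠ ∅: on such a lookahead the parser cannot decide between expanding α and letting N vanish via β.

Nullable non-terminals: Y.

Y: nullable alternative(s) Y → ε; FOLLOW(Y) = { $, '/', ';', 'y' }
  Y → ε: FIRST \ {ε} = { } — this is the only nullable alternative, skip
  Y → y: FIRST \ {ε} = { 'y' } — overlaps FOLLOW(Y) on { 'y' }: CONFLICT

P has no nullable alternative, so no FIRST/FOLLOW check is needed there.

So the grammar has 1 FIRST/FOLLOW conflict (marked CONFLICT above).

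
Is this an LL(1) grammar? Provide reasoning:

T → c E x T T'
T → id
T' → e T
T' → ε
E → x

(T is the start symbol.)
Relevant sets:
  FOLLOW(T') = { $, 'e' }

For T:
  PREDICT(T → c E x T T') = { 'c' }
  PREDICT(T → id) = { 'id' }
For T':
  PREDICT(T' → e T) = { 'e' }
  PREDICT(T' → ε) = { $, 'e' }
E has a single production, so nothing to check there.

Conflict found: Predict set conflict for T': { 'e' }
The grammar is NOT LL(1).

Answer: No. Predict set conflict for T': { 'e' }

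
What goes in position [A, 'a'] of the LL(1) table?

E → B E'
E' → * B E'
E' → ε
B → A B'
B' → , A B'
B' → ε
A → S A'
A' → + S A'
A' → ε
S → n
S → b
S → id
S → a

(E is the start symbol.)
A → S A'

To find M[A, 'a'], we find productions for A where 'a' is in the predict set (PREDICT(N → α) = (FIRST(α) \ {ε}) ∪ (FOLLOW(N) if α ⇒* ε)).

Relevant sets:
  FIRST(S) = { 'a', 'b', 'id', 'n' }

A → S A': PREDICT = { 'a', 'b', 'id', 'n' }
  'a' is in predict set, so this production goes in M[A, 'a']

M[A, 'a'] = A → S A'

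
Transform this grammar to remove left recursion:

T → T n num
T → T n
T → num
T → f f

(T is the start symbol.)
T is directly left-recursive. The standard transformation for
  A → A α₁ | ... | A α_m | β₁ | ... | β_n
is
  A  → β₁ A' | ... | β_n A'
  A' → α₁ A' | ... | α_m A' | ε

T → num becomes T → num T'
T → f f becomes T → f f T'
T → T n num becomes T' → n num T'
T → T n becomes T' → n T'
Add T' → ε

Resulting grammar:
T → num T'
T → f f T'
T' → n num T'
T' → n T'
T' → ε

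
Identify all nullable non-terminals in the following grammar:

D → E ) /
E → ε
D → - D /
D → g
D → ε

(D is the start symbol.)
{ 'D', 'E' }

A non-terminal is nullable if it can derive ε (the empty string): either it has an ε-production, or it has a production whose right-hand side consists entirely of nullable non-terminals.

ε-productions: E → ε, D → ε
So E, D are immediately nullable.
Every non-terminal is now nullable.
Nullable = { 'D', 'E' }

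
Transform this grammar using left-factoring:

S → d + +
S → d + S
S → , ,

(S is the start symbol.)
S → d + S'
S' → +
S' → S
S → , ,

Left-factoring transforms A → αβ₁ | αβ₂ into A → αA' and A' → β₁ | β₂
(α is the longest common prefix among the alternatives). Repeat until
no nonterminal has two alternatives with a common prefix.

Round 1: S has alternatives sharing prefix 'd +'. Introduce S': S → d + S'
  Add: S' → +
  Add: S' → S

No remaining common prefixes — done.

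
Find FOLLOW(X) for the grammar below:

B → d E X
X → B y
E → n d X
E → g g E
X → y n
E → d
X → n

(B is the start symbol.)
To compute FOLLOW(X), find every occurrence of X on a right-hand side N → α X β: add FIRST(β) \ {ε}, and if β is empty or nullable also add FOLLOW(N). Iterate to a fixed point.

In B → d E X: X is at the end, add FOLLOW(B)
In E → n d X: X is at the end, add FOLLOW(E)

The FOLLOW sets referred to above (computed the same way, to a fixed point):
  FOLLOW(B) = { $, 'y' }
  FOLLOW(E) = { 'd', 'n', 'y' }

Taking the union: FOLLOW(X) = { $, 'd', 'n', 'y' }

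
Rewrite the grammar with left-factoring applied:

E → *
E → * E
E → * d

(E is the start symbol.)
Left-factoring transforms A → αβ₁ | αβ₂ into A → αA' and A' → β₁ | β₂
(α is the longest common prefix among the alternatives). Repeat until
no nonterminal has two alternatives with a common prefix.

Round 1: E has alternatives sharing prefix '*'. Introduce E': E → * E'
  Add: E' → ε
  Add: E' → E
  Add: E' → d

No remaining common prefixes — done.

Resulting grammar:
E → * E'
E' → ε
E' → E
E' → d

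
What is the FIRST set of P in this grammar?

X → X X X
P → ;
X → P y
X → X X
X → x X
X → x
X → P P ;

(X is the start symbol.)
{ ';' }

From P → ;:
  - ';' is a terminal: add ';' and stop

Collecting: FIRST(P) = { ';' }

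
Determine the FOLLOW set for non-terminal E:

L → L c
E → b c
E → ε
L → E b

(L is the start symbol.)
{ 'b' }

In L → E b: E is followed by b, add FIRST(b) \ {ε} = { 'b' }

Taking the union: FOLLOW(E) = { 'b' }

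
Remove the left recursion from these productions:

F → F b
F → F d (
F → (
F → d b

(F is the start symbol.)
F is directly left-recursive. The standard transformation for
  A → A α₁ | ... | A α_m | β₁ | ... | β_n
is
  A  → β₁ A' | ... | β_n A'
  A' → α₁ A' | ... | α_m A' | ε

F → ( becomes F → ( F'
F → d b becomes F → d b F'
F → F b becomes F' → b F'
F → F d ( becomes F' → d ( F'
Add F' → ε

Resulting grammar:
F → ( F'
F → d b F'
F' → b F'
F' → d ( F'
F' → ε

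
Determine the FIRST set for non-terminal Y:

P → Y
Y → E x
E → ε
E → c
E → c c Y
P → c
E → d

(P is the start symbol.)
{ 'c', 'd', 'x' }

To compute FIRST(Y), examine every production with Y on the left-hand side, reading each right-hand side left to right until a non-nullable symbol is reached.

FIRST sets of the other non-terminals involved (by the same procedure, iterated to a fixed point):
  FIRST(E) = { 'c', 'd', ε }

From Y → E x:
  - E is a non-terminal: add FIRST(E) \ {ε} = { 'c', 'd' }
    E is nullable, so continue to the next symbol
  - x is a terminal: add 'x' and stop

Collecting: FIRST(Y) = { 'c', 'd', 'x' }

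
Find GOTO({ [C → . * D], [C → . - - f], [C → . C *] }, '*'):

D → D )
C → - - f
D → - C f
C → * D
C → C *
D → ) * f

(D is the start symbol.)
{ [C → * . D], [D → . ) * f], [D → . - C f], [D → . D )] }

GOTO(I, '*') = CLOSURE({ [A → αX.β] : [A → α.Xβ] ∈ I, X = '*' })

Items with dot before '*', with the dot advanced:
  [C → . * D] → [C → * . D]
Closure of the advanced items:
  [C → * . D] has the dot before D: add [D → . D )], [D → . - C f], [D → . ) * f]

GOTO = { [C → * . D], [D → . ) * f], [D → . - C f], [D → . D )] }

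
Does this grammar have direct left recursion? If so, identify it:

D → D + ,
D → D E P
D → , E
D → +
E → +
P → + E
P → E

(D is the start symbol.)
Yes, D is left-recursive

D → D + ,: LEFT RECURSIVE (starts with D)
D → D E P: LEFT RECURSIVE (starts with D)
D → , E: starts with ','
D → +: starts with '+'
E → +: starts with '+'
P → + E: starts with '+'
P → E: starts with E

The grammar has direct left recursion on: D.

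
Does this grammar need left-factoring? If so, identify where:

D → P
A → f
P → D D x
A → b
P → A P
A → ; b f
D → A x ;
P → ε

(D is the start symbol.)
No, left-factoring is not needed

Left-factoring is needed when two productions for the same non-terminal
share a common prefix on the right-hand side.

Productions for D:
  D → P
  D → A x ;
Productions for A:
  A → f
  A → b
  A → ; b f
Productions for P:
  P → D D x
  P → A P
  P → ε

No common prefixes found.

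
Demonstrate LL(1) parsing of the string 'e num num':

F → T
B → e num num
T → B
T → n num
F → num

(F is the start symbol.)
LL(1) parsing maintains a stack (initially the start symbol over $) and the input. At each step: if the stack top is a terminal, match it against the current input token; if it is a non-terminal N, replace it with the RHS of M[N, lookahead] (the unique production whose predict set contains the lookahead).

Stack is shown with the top on the left.

Stack        Input        Action
--------------------------------
F $          e num num $  output F → T
T $          e num num $  output T → B
B $          e num num $  output B → e num num
e num num $  e num num $  match 'e'
num num $    num num $    match 'num'
num $        num $        match 'num'
$            $            accept

The string is accepted.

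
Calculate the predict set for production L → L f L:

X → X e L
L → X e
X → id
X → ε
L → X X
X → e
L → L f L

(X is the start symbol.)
PREDICT(L → L f L) = (FIRST(RHS) \ {ε}) ∪ (FOLLOW(L) if ε ∈ FIRST(RHS), i.e. RHS ⇒* ε)
FIRST(L) = { 'e', 'f', 'id', ε }
FIRST(L f L) = { 'e', 'f', 'id' }
ε ∉ FIRST(L f L), so FOLLOW(L) is not added.
PREDICT(L → L f L) = { 'e', 'f', 'id' }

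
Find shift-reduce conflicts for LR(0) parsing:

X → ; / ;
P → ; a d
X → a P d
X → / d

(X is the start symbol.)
A shift-reduce conflict occurs when an LR(0) state has both:
  - a complete (reduce) item [A → α .] (dot at the end), and
  - a shift item [B → β . c γ] (dot before a terminal).

Augment with X' → X and build the canonical LR(0) collection (I0 = CLOSURE({[X' → . X]}), then GOTO on every symbol after a dot until no new states appear). It has 13 states:
  I0: { [X → . / d], [X → . ; / ;], [X → . a P d], [X' → . X] }  — shift
  I1: { [X → / . d] }  — shift
  I2: { [X → ; . / ;] }  — shift
  I3: { [X' → X .] }  — accept
  I4: { [P → . ; a d], [X → a . P d] }  — shift
  I5: { [P → ; . a d] }  — shift
  I6: { [X → a P . d] }  — shift
  I7: { [X → a P d .] }  — reduce
  I8: { [P → ; a . d] }  — shift
  I9: { [P → ; a d .] }  — reduce
  I10: { [X → ; / . ;] }  — shift
  I11: { [X → ; / ; .] }  — reduce
  I12: { [X → / d .] }  — reduce

No state contains both a complete item and a shift item.

Answer: No shift-reduce conflicts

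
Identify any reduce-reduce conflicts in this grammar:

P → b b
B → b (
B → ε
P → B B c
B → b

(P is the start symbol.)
A reduce-reduce conflict occurs when an LR(0) state has two complete items [A → α .] and [B → β .] — both call for a reduction, and with no lookahead the parser cannot choose between them.

Augment with P' → P and build the canonical LR(0) collection (I0 = CLOSURE({[P' → . P]}), then GOTO on every symbol after a dot until no new states appear). It has 9 states:
  I0: { [B → . b (], [B → . b], [B → .], [P → . B B c], [P → . b b], [P' → . P] }  — shift, reduce
  I1: { [B → . b (], [B → . b], [B → .], [P → B . B c] }  — shift, reduce
  I2: { [P' → P .] }  — accept
  I3: { [B → b . (], [B → b .], [P → b . b] }  — shift, reduce
  I4: { [B → b ( .] }  — reduce
  I5: { [P → b b .] }  — reduce
  I6: { [P → B B . c] }  — shift
  I7: { [B → b . (], [B → b .] }  — shift, reduce
  I8: { [P → B B c .] }  — reduce

No state contains more than one complete item.

Answer: No reduce-reduce conflicts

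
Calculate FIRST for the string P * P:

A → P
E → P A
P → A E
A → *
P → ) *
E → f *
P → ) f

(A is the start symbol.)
FIRST sets of the non-terminals involved (from the grammar, by fixed-point iteration):
  FIRST(P) = { ')', '*' }

To compute FIRST(P * P), process the symbols left to right:
Symbol P is a non-terminal. Add FIRST(P) \ {ε} = { ')', '*' }
P is not nullable (ε ∉ FIRST(P)), so stop here.
FIRST(P * P) = { ')', '*' }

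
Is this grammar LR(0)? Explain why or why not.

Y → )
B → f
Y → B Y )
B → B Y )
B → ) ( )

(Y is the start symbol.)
A grammar is LR(0) if no state in the canonical LR(0) collection has:
  - both a shift item (dot before a terminal) and a complete item (shift-reduce conflict), or
  - two or more complete items (reduce-reduce conflict; the accept item [Y' → Y .] counts as a complete item here).

Augment with Y' → Y and build the canonical LR(0) collection (I0 = CLOSURE({[Y' → . Y]}), then GOTO on every symbol after a dot until no new states appear). It has 9 states:
  I0: { [B → . ) ( )], [B → . B Y )], [B → . f], [Y → . )], [Y → . B Y )], [Y' → . Y] }  — shift
  I1: { [B → ) . ( )], [Y → ) .] }  — shift, reduce
  I2: { [B → . ) ( )], [B → . B Y )], [B → . f], [B → B . Y )], [Y → . )], [Y → . B Y )], [Y → B . Y )] }  — shift
  I3: { [Y' → Y .] }  — accept
  I4: { [B → f .] }  — reduce
  I5: { [B → B Y . )], [Y → B Y . )] }  — shift
  I6: { [B → B Y ) .], [Y → B Y ) .] }  — 2 reduces
  I7: { [B → ) ( . )] }  — shift
  I8: { [B → ) ( ) .] }  — reduce

Conflict in state I1:
  Shift-reduce conflict between [Y → ) .] and [B → ) . ( )]
So the grammar is NOT LR(0).

Answer: No. Shift-reduce conflict between [Y → ) .] and [B → ) . ( )]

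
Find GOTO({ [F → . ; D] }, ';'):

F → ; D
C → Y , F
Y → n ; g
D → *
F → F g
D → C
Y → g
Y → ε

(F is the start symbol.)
{ [C → . Y , F], [D → . *], [D → . C], [F → ; . D], [Y → . g], [Y → . n ; g], [Y → .] }

GOTO(I, ';') = CLOSURE({ [A → αX.β] : [A → α.Xβ] ∈ I, X = ';' })

Items with dot before ';', with the dot advanced:
  [F → . ; D] → [F → ; . D]
Closure of the advanced items:
  [F → ; . D] has the dot before D: add [D → . *], [D → . C]
  [D → . C] has the dot before C: add [C → . Y , F]
  [C → . Y , F] has the dot before Y: add [Y → . n ; g], [Y → . g], [Y → .]

GOTO = { [C → . Y , F], [D → . *], [D → . C], [F → ; . D], [Y → . g], [Y → . n ; g], [Y → .] }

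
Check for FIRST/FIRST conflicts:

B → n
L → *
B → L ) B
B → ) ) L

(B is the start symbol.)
A FIRST/FIRST conflict occurs when two productions N → α and N → β for the same non-terminal have FIRST(α) ∩ FIRST(β) ≠ ∅ (with ε ∈ FIRST of a nullable right-hand side, so two nullable alternatives also conflict).

FIRST sets of the non-terminals at (or reachable through a nullable prefix from) the front of some alternative:
  FIRST(L) = { '*' }

Productions for B:
  B → n: FIRST = { 'n' }
  B → L ) B: FIRST = { '*' }
  B → ) ) L: FIRST = { ')' }
L has only one production, so no FIRST/FIRST conflict is possible there.

All alternatives of each non-terminal have pairwise disjoint FIRST sets.

Answer: No FIRST/FIRST conflicts.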